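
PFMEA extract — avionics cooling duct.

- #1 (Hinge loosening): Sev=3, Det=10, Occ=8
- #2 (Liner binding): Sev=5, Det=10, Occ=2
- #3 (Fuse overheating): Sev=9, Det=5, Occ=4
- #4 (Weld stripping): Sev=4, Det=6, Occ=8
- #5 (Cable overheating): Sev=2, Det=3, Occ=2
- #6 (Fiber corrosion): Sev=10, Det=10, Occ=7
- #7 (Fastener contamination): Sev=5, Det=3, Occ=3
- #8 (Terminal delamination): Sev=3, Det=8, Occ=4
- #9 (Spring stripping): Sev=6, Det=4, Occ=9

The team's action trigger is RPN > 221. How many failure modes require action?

RPN = Severity × Occurrence × Detection:
  #1: 3 × 8 × 10 = 240
  #2: 5 × 2 × 10 = 100
  #3: 9 × 4 × 5 = 180
  #4: 4 × 8 × 6 = 192
  #5: 2 × 2 × 3 = 12
  #6: 10 × 7 × 10 = 700
  #7: 5 × 3 × 3 = 45
  #8: 3 × 4 × 8 = 96
  #9: 6 × 9 × 4 = 216
Modes with RPN > 221: #1 (240), #6 (700) → 2.

2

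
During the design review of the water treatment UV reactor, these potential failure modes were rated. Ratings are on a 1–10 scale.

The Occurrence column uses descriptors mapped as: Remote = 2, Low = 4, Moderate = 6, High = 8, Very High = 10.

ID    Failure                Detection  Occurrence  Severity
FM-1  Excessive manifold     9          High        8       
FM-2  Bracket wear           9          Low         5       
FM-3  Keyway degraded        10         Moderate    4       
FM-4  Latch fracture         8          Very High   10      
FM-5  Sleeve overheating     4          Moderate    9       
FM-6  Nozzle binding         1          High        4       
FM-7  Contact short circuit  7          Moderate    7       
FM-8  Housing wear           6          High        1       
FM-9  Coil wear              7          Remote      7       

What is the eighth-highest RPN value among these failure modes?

48

RPN = Severity × Occurrence × Detection:
  FM-1: 8 × 8 × 9 = 576
  FM-2: 5 × 4 × 9 = 180
  FM-3: 4 × 6 × 10 = 240
  FM-4: 10 × 10 × 8 = 800
  FM-5: 9 × 6 × 4 = 216
  FM-6: 4 × 8 × 1 = 32
  FM-7: 7 × 6 × 7 = 294
  FM-8: 1 × 8 × 6 = 48
  FM-9: 7 × 2 × 7 = 98
Sorted descending: 800, 576, 294, 240, 216, 180, 98, 48, 32.
The eighth-highest RPN is 48 (FM-8).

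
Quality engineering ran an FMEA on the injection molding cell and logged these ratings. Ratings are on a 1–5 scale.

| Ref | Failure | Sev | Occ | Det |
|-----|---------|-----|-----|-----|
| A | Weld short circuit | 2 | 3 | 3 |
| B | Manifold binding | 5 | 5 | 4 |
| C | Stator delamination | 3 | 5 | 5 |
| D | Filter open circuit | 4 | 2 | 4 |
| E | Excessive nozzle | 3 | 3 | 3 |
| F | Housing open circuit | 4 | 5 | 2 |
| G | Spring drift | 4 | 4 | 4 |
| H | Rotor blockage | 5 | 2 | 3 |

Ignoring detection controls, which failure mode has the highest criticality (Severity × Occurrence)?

B

Criticality = Severity × Occurrence:
  A: 2 × 3 = 6
  B: 5 × 5 = 25
  C: 3 × 5 = 15
  D: 4 × 2 = 8
  E: 3 × 3 = 9
  F: 4 × 5 = 20
  G: 4 × 4 = 16
  H: 5 × 2 = 10
Highest criticality is 25 → B.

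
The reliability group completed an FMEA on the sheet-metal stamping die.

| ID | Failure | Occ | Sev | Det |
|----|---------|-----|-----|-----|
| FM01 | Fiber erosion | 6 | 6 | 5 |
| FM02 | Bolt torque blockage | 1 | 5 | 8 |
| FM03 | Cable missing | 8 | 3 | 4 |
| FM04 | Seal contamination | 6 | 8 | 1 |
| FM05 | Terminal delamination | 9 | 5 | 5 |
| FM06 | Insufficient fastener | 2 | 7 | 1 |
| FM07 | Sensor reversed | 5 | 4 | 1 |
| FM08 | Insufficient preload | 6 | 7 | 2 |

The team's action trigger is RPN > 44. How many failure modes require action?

RPN = Severity × Occurrence × Detection:
  FM01: 6 × 6 × 5 = 180
  FM02: 5 × 1 × 8 = 40
  FM03: 3 × 8 × 4 = 96
  FM04: 8 × 6 × 1 = 48
  FM05: 5 × 9 × 5 = 225
  FM06: 7 × 2 × 1 = 14
  FM07: 4 × 5 × 1 = 20
  FM08: 7 × 6 × 2 = 84
Modes with RPN > 44: FM01 (180), FM03 (96), FM04 (48), FM05 (225), FM08 (84) → 5.

5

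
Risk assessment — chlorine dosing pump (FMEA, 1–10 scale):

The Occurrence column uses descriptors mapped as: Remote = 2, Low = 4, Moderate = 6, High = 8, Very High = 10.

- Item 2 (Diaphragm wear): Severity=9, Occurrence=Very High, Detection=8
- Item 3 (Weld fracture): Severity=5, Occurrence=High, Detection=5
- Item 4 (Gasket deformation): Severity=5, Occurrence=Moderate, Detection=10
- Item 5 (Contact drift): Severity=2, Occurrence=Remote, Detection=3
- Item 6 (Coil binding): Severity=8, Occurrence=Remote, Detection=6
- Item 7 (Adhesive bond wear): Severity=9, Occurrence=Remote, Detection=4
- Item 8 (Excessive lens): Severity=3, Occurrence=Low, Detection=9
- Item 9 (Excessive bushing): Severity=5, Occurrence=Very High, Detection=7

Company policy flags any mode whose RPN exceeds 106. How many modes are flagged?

RPN = Severity × Occurrence × Detection:
  Item 2: 9 × 10 × 8 = 720
  Item 3: 5 × 8 × 5 = 200
  Item 4: 5 × 6 × 10 = 300
  Item 5: 2 × 2 × 3 = 12
  Item 6: 8 × 2 × 6 = 96
  Item 7: 9 × 2 × 4 = 72
  Item 8: 3 × 4 × 9 = 108
  Item 9: 5 × 10 × 7 = 350
Modes with RPN > 106: Item 2 (720), Item 3 (200), Item 4 (300), Item 8 (108), Item 9 (350) → 5.

5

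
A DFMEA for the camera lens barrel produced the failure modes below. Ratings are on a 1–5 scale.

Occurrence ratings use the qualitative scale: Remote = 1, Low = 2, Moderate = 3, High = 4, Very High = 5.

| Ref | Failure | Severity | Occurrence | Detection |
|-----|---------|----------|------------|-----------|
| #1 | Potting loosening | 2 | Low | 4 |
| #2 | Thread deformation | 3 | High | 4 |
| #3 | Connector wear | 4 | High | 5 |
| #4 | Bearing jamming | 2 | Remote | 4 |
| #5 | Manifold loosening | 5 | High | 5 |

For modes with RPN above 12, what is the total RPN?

RPN = Severity × Occurrence × Detection:
  #1: 2 × 2 × 4 = 16
  #2: 3 × 4 × 4 = 48
  #3: 4 × 4 × 5 = 80
  #4: 2 × 1 × 4 = 8
  #5: 5 × 4 × 5 = 100
RPN > 12: #1 (16), #2 (48), #3 (80), #5 (100).
Sum: 16 + 48 + 80 + 100 = 244.

244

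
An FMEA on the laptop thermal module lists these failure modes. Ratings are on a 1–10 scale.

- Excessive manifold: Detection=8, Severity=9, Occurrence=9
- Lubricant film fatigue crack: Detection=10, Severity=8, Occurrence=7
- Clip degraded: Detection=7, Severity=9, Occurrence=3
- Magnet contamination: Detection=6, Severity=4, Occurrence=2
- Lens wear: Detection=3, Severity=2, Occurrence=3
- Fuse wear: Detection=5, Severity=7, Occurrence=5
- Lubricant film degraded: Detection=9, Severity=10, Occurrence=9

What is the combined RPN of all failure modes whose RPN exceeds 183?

2207

RPN = Severity × Occurrence × Detection:
  Excessive manifold: 9 × 9 × 8 = 648
  Lubricant film fatigue crack: 8 × 7 × 10 = 560
  Clip degraded: 9 × 3 × 7 = 189
  Magnet contamination: 4 × 2 × 6 = 48
  Lens wear: 2 × 3 × 3 = 18
  Fuse wear: 7 × 5 × 5 = 175
  Lubricant film degraded: 10 × 9 × 9 = 810
RPN > 183: Excessive manifold (648), Lubricant film fatigue crack (560), Clip degraded (189), Lubricant film degraded (810).
Sum: 648 + 560 + 189 + 810 = 2207.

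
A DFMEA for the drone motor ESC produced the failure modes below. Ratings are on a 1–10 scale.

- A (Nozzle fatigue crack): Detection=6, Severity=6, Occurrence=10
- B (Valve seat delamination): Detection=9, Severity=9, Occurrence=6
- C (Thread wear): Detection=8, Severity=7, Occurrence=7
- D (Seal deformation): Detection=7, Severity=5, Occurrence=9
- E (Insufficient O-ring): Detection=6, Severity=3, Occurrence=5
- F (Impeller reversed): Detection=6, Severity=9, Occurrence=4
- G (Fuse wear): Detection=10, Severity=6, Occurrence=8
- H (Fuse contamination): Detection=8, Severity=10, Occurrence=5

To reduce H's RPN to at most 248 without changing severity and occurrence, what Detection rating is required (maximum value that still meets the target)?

4

H: S=10, O=5, D=8 → current RPN = 400.
Fixed product = 50. Need 50 × D ≤ 248, so D ≤ 248/50 = 4.96.
Maximum integer Detection rating = 4 (gives RPN 200; D=5 would give 250 > 248).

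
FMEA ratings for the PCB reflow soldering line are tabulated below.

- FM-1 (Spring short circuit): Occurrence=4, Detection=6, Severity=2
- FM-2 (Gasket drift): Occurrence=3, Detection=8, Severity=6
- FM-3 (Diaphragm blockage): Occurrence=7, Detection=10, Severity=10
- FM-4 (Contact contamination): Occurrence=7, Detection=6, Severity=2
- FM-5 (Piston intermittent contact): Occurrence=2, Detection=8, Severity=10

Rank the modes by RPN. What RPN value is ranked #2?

160

RPN = Severity × Occurrence × Detection:
  FM-1: 2 × 4 × 6 = 48
  FM-2: 6 × 3 × 8 = 144
  FM-3: 10 × 7 × 10 = 700
  FM-4: 2 × 7 × 6 = 84
  FM-5: 10 × 2 × 8 = 160
Sorted descending: 700, 160, 144, 84, 48.
The second-highest RPN is 160 (FM-5).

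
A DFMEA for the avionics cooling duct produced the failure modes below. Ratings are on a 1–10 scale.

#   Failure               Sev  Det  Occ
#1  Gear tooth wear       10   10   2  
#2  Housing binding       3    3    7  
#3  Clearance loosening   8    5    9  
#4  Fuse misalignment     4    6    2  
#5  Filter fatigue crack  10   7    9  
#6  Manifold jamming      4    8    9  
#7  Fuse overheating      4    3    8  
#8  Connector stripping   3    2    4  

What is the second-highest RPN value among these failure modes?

RPN = Severity × Occurrence × Detection:
  #1: 10 × 2 × 10 = 200
  #2: 3 × 7 × 3 = 63
  #3: 8 × 9 × 5 = 360
  #4: 4 × 2 × 6 = 48
  #5: 10 × 9 × 7 = 630
  #6: 4 × 9 × 8 = 288
  #7: 4 × 8 × 3 = 96
  #8: 3 × 4 × 2 = 24
Sorted descending: 630, 360, 288, 200, 96, 63, 48, 24.
The second-highest RPN is 360 (#3).

360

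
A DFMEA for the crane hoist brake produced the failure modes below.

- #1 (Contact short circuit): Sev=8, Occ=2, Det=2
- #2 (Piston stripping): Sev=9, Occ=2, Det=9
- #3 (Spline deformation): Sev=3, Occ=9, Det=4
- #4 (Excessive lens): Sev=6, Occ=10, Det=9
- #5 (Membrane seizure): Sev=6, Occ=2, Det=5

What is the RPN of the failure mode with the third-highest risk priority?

108

RPN = Severity × Occurrence × Detection:
  #1: 8 × 2 × 2 = 32
  #2: 9 × 2 × 9 = 162
  #3: 3 × 9 × 4 = 108
  #4: 6 × 10 × 9 = 540
  #5: 6 × 2 × 5 = 60
Sorted descending: 540, 162, 108, 60, 32.
The third-highest RPN is 108 (#3).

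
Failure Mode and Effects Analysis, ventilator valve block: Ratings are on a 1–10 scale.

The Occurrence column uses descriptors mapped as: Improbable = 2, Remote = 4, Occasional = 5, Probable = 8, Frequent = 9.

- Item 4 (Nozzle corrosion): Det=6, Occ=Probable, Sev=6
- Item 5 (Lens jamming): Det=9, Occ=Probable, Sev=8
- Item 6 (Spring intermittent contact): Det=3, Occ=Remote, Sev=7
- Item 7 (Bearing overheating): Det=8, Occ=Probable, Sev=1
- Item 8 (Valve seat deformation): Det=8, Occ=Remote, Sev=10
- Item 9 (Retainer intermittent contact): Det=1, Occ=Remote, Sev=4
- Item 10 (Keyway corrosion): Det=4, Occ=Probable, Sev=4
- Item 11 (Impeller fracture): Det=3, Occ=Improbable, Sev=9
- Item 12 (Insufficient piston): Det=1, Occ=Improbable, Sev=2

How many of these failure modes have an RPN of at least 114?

4

RPN = Severity × Occurrence × Detection:
  Item 4: 6 × 8 × 6 = 288
  Item 5: 8 × 8 × 9 = 576
  Item 6: 7 × 4 × 3 = 84
  Item 7: 1 × 8 × 8 = 64
  Item 8: 10 × 4 × 8 = 320
  Item 9: 4 × 4 × 1 = 16
  Item 10: 4 × 8 × 4 = 128
  Item 11: 9 × 2 × 3 = 54
  Item 12: 2 × 2 × 1 = 4
Modes with RPN ≥ 114: Item 4 (288), Item 5 (576), Item 8 (320), Item 10 (128) → 4.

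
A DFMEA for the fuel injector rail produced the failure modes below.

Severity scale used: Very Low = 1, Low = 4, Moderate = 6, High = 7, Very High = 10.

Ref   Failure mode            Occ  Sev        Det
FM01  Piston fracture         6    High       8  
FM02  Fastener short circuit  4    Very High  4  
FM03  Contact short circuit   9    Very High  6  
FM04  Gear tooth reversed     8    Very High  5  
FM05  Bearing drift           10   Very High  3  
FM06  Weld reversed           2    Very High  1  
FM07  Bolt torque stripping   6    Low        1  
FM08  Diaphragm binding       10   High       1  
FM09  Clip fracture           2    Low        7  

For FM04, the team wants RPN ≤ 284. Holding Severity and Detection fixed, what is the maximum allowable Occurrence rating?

5

FM04: S=10, O=8, D=5 → current RPN = 400.
Fixed product = 50. Need 50 × O ≤ 284, so O ≤ 284/50 = 5.68.
Maximum integer Occurrence rating = 5 (gives RPN 250; O=6 would give 300 > 284).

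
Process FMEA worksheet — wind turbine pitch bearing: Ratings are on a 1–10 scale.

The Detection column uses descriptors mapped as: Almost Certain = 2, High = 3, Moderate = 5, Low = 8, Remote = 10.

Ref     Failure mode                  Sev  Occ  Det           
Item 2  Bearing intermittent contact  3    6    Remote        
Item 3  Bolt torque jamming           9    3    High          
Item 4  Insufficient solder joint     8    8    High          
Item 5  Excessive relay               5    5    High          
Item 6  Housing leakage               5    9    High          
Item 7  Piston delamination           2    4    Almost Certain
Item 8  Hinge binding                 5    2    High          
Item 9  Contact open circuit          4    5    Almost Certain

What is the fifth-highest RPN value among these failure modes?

75

RPN = Severity × Occurrence × Detection:
  Item 2: 3 × 6 × 10 = 180
  Item 3: 9 × 3 × 3 = 81
  Item 4: 8 × 8 × 3 = 192
  Item 5: 5 × 5 × 3 = 75
  Item 6: 5 × 9 × 3 = 135
  Item 7: 2 × 4 × 2 = 16
  Item 8: 5 × 2 × 3 = 30
  Item 9: 4 × 5 × 2 = 40
Sorted descending: 192, 180, 135, 81, 75, 40, 30, 16.
The fifth-highest RPN is 75 (Item 5).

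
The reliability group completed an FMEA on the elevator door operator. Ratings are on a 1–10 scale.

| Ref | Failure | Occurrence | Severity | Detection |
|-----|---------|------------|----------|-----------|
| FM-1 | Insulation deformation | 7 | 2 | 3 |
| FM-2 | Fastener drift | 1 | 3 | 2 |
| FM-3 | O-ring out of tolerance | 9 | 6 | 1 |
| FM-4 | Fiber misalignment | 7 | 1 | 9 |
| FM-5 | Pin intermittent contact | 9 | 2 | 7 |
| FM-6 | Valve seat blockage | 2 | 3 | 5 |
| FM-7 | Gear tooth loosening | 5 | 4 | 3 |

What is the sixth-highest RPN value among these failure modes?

30

RPN = Severity × Occurrence × Detection:
  FM-1: 2 × 7 × 3 = 42
  FM-2: 3 × 1 × 2 = 6
  FM-3: 6 × 9 × 1 = 54
  FM-4: 1 × 7 × 9 = 63
  FM-5: 2 × 9 × 7 = 126
  FM-6: 3 × 2 × 5 = 30
  FM-7: 4 × 5 × 3 = 60
Sorted descending: 126, 63, 60, 54, 42, 30, 6.
The sixth-highest RPN is 30 (FM-6).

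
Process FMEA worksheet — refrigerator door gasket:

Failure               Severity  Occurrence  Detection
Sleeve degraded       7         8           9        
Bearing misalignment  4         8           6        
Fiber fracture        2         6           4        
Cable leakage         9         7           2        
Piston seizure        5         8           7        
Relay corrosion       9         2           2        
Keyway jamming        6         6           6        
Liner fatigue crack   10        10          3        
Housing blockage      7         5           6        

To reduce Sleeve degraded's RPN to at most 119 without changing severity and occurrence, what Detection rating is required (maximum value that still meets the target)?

Sleeve degraded: S=7, O=8, D=9 → current RPN = 504.
Fixed product = 56. Need 56 × D ≤ 119, so D ≤ 119/56 = 2.12.
Maximum integer Detection rating = 2 (gives RPN 112; D=3 would give 168 > 119).

2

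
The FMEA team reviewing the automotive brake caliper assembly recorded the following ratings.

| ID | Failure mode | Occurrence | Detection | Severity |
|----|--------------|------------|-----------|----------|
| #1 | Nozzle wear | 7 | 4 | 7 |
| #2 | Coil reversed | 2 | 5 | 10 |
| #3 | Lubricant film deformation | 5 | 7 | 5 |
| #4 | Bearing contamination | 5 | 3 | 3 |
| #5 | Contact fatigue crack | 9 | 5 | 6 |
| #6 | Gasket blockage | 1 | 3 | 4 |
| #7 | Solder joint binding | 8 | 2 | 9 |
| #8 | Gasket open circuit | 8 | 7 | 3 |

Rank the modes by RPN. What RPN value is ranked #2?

RPN = Severity × Occurrence × Detection:
  #1: 7 × 7 × 4 = 196
  #2: 10 × 2 × 5 = 100
  #3: 5 × 5 × 7 = 175
  #4: 3 × 5 × 3 = 45
  #5: 6 × 9 × 5 = 270
  #6: 4 × 1 × 3 = 12
  #7: 9 × 8 × 2 = 144
  #8: 3 × 8 × 7 = 168
Sorted descending: 270, 196, 175, 168, 144, 100, 45, 12.
The second-highest RPN is 196 (#1).

196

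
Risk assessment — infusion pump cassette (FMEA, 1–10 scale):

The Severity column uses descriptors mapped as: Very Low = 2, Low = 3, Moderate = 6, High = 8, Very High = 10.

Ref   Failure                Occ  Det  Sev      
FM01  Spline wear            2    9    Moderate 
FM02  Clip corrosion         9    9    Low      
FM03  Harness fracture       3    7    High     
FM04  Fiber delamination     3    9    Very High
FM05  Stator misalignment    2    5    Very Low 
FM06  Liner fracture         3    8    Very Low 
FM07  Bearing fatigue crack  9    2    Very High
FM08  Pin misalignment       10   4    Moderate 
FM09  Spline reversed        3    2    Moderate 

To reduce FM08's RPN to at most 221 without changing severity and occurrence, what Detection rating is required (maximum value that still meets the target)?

FM08: S=6, O=10, D=4 → current RPN = 240.
Fixed product = 60. Need 60 × D ≤ 221, so D ≤ 221/60 = 3.68.
Maximum integer Detection rating = 3 (gives RPN 180; D=4 would give 240 > 221).

3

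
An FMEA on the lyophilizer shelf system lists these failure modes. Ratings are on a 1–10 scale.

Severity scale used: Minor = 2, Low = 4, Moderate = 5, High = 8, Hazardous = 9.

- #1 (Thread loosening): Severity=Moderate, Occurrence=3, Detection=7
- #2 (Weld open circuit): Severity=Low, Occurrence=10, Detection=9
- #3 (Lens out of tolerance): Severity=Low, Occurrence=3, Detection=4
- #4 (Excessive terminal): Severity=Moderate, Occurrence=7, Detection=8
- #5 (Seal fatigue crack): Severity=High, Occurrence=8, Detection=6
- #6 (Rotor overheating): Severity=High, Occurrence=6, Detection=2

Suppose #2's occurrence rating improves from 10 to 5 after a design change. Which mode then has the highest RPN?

#5

RPN = Severity × Occurrence × Detection:
  #1: 5 × 3 × 7 = 105
  #2: 4 × 10 × 9 = 360
  #3: 4 × 3 × 4 = 48
  #4: 5 × 7 × 8 = 280
  #5: 8 × 8 × 6 = 384
  #6: 8 × 6 × 2 = 96
After action: #2 → 4 × 5 × 9 = 180.
Revised RPNs: #5=384, #4=280, #2=180, #1=105, #6=96, #3=48.
Highest is now #5 (384).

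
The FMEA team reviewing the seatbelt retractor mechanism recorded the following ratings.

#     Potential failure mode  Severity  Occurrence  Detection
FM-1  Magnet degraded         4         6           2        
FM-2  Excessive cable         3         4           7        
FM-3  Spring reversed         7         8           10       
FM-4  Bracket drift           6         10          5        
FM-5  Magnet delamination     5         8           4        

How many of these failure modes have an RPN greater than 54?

RPN = Severity × Occurrence × Detection:
  FM-1: 4 × 6 × 2 = 48
  FM-2: 3 × 4 × 7 = 84
  FM-3: 7 × 8 × 10 = 560
  FM-4: 6 × 10 × 5 = 300
  FM-5: 5 × 8 × 4 = 160
Modes with RPN > 54: FM-2 (84), FM-3 (560), FM-4 (300), FM-5 (160) → 4.

4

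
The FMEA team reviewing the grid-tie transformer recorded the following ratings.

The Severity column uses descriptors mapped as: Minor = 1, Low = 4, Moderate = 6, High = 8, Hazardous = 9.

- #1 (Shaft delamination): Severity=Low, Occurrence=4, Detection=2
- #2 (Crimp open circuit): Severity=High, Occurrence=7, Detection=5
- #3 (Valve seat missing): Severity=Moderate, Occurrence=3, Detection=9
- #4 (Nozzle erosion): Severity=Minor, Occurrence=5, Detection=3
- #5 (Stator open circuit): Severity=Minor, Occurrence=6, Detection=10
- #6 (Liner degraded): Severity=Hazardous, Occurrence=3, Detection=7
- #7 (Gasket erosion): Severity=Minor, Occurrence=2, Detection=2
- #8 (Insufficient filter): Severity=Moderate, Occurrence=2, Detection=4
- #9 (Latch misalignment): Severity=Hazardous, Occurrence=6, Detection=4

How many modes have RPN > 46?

6

RPN = Severity × Occurrence × Detection:
  #1: 4 × 4 × 2 = 32
  #2: 8 × 7 × 5 = 280
  #3: 6 × 3 × 9 = 162
  #4: 1 × 5 × 3 = 15
  #5: 1 × 6 × 10 = 60
  #6: 9 × 3 × 7 = 189
  #7: 1 × 2 × 2 = 4
  #8: 6 × 2 × 4 = 48
  #9: 9 × 6 × 4 = 216
Modes with RPN > 46: #2 (280), #3 (162), #5 (60), #6 (189), #8 (48), #9 (216) → 6.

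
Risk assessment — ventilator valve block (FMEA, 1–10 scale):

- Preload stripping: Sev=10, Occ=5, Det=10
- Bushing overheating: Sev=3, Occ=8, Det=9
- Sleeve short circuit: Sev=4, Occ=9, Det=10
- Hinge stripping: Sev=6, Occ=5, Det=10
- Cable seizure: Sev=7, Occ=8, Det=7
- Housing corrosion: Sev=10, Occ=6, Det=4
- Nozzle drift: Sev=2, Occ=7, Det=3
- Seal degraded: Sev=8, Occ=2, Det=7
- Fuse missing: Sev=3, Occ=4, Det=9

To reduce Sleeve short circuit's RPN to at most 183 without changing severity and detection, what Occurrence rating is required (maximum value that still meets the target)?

4

Sleeve short circuit: S=4, O=9, D=10 → current RPN = 360.
Fixed product = 40. Need 40 × O ≤ 183, so O ≤ 183/40 = 4.58.
Maximum integer Occurrence rating = 4 (gives RPN 160; O=5 would give 200 > 183).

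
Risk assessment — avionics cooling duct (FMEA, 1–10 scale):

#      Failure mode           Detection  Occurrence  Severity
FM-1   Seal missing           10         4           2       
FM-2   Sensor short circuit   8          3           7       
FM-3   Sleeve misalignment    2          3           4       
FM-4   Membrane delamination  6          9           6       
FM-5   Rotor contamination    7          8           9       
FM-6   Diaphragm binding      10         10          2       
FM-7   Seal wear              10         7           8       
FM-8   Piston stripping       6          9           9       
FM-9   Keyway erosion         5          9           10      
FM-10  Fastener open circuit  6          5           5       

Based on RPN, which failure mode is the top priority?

FM-7

RPN = Severity × Occurrence × Detection:
  FM-1: 2 × 4 × 10 = 80
  FM-2: 7 × 3 × 8 = 168
  FM-3: 4 × 3 × 2 = 24
  FM-4: 6 × 9 × 6 = 324
  FM-5: 9 × 8 × 7 = 504
  FM-6: 2 × 10 × 10 = 200
  FM-7: 8 × 7 × 10 = 560
  FM-8: 9 × 9 × 6 = 486
  FM-9: 10 × 9 × 5 = 450
  FM-10: 5 × 5 × 6 = 150
Highest RPN is 560 → FM-7.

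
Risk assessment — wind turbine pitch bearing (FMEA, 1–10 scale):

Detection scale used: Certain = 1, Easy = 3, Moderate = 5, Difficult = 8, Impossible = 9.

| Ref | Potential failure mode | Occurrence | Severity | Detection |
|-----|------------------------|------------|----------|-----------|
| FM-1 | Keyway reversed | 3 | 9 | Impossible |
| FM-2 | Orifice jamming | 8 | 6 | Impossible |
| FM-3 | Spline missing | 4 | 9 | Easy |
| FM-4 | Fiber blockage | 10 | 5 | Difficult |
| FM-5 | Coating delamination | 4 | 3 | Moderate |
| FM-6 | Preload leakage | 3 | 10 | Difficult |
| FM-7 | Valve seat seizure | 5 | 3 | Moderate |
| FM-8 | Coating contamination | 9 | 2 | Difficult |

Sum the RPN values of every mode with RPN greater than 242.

1075

RPN = Severity × Occurrence × Detection:
  FM-1: 9 × 3 × 9 = 243
  FM-2: 6 × 8 × 9 = 432
  FM-3: 9 × 4 × 3 = 108
  FM-4: 5 × 10 × 8 = 400
  FM-5: 3 × 4 × 5 = 60
  FM-6: 10 × 3 × 8 = 240
  FM-7: 3 × 5 × 5 = 75
  FM-8: 2 × 9 × 8 = 144
RPN > 242: FM-1 (243), FM-2 (432), FM-4 (400).
Sum: 243 + 432 + 400 = 1075.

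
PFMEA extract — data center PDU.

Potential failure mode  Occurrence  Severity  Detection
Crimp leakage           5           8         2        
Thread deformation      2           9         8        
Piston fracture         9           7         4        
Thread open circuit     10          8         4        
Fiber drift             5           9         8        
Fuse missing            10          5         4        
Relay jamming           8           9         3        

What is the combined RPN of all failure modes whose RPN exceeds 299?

RPN = Severity × Occurrence × Detection:
  Crimp leakage: 8 × 5 × 2 = 80
  Thread deformation: 9 × 2 × 8 = 144
  Piston fracture: 7 × 9 × 4 = 252
  Thread open circuit: 8 × 10 × 4 = 320
  Fiber drift: 9 × 5 × 8 = 360
  Fuse missing: 5 × 10 × 4 = 200
  Relay jamming: 9 × 8 × 3 = 216
RPN > 299: Thread open circuit (320), Fiber drift (360).
Sum: 320 + 360 = 680.

680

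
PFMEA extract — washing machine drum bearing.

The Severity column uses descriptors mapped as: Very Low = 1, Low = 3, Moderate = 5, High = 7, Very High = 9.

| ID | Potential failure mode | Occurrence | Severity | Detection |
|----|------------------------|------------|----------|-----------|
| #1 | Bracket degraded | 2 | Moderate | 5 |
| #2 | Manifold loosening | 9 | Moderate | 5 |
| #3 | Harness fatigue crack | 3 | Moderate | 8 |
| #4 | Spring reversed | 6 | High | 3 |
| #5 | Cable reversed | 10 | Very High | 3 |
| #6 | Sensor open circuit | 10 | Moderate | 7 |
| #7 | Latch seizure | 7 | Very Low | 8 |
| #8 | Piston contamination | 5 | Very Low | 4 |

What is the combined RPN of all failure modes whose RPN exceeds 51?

RPN = Severity × Occurrence × Detection:
  #1: 5 × 2 × 5 = 50
  #2: 5 × 9 × 5 = 225
  #3: 5 × 3 × 8 = 120
  #4: 7 × 6 × 3 = 126
  #5: 9 × 10 × 3 = 270
  #6: 5 × 10 × 7 = 350
  #7: 1 × 7 × 8 = 56
  #8: 1 × 5 × 4 = 20
RPN > 51: #2 (225), #3 (120), #4 (126), #5 (270), #6 (350), #7 (56).
Sum: 225 + 120 + 126 + 270 + 350 + 56 = 1147.

1147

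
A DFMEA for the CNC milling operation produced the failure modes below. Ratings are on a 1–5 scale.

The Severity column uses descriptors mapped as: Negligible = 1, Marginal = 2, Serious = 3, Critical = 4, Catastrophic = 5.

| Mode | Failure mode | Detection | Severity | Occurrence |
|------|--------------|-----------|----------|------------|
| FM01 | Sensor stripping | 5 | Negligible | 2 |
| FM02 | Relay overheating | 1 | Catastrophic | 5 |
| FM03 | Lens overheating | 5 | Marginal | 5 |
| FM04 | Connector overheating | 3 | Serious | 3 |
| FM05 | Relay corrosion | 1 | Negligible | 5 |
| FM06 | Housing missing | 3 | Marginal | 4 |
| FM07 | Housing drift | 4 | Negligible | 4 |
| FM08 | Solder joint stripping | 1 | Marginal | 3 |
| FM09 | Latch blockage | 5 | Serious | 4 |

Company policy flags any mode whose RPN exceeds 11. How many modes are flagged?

RPN = Severity × Occurrence × Detection:
  FM01: 1 × 2 × 5 = 10
  FM02: 5 × 5 × 1 = 25
  FM03: 2 × 5 × 5 = 50
  FM04: 3 × 3 × 3 = 27
  FM05: 1 × 5 × 1 = 5
  FM06: 2 × 4 × 3 = 24
  FM07: 1 × 4 × 4 = 16
  FM08: 2 × 3 × 1 = 6
  FM09: 3 × 4 × 5 = 60
Modes with RPN > 11: FM02 (25), FM03 (50), FM04 (27), FM06 (24), FM07 (16), FM09 (60) → 6.

6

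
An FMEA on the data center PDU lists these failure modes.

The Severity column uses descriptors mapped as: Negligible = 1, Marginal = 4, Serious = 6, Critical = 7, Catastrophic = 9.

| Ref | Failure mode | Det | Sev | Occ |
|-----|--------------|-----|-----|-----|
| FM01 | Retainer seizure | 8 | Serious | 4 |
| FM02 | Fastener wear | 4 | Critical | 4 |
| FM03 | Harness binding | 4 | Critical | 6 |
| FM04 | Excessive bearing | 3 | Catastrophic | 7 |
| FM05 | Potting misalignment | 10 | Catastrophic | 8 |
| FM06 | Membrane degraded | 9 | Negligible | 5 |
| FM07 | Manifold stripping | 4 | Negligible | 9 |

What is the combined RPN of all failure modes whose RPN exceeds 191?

RPN = Severity × Occurrence × Detection:
  FM01: 6 × 4 × 8 = 192
  FM02: 7 × 4 × 4 = 112
  FM03: 7 × 6 × 4 = 168
  FM04: 9 × 7 × 3 = 189
  FM05: 9 × 8 × 10 = 720
  FM06: 1 × 5 × 9 = 45
  FM07: 1 × 9 × 4 = 36
RPN > 191: FM01 (192), FM05 (720).
Sum: 192 + 720 = 912.

912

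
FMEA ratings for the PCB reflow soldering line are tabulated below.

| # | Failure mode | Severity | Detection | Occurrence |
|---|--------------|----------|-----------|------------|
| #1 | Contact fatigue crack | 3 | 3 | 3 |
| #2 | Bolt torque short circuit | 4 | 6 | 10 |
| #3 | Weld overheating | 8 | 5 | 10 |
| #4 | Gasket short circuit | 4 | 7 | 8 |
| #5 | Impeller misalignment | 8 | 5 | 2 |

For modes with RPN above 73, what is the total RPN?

944

RPN = Severity × Occurrence × Detection:
  #1: 3 × 3 × 3 = 27
  #2: 4 × 10 × 6 = 240
  #3: 8 × 10 × 5 = 400
  #4: 4 × 8 × 7 = 224
  #5: 8 × 2 × 5 = 80
RPN > 73: #2 (240), #3 (400), #4 (224), #5 (80).
Sum: 240 + 400 + 224 + 80 = 944.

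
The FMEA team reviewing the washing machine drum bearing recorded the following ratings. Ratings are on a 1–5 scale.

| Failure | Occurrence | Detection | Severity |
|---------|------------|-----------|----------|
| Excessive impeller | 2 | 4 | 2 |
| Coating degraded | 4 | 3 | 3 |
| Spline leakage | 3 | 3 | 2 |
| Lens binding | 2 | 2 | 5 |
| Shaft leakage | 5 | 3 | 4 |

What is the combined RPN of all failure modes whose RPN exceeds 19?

RPN = Severity × Occurrence × Detection:
  Excessive impeller: 2 × 2 × 4 = 16
  Coating degraded: 3 × 4 × 3 = 36
  Spline leakage: 2 × 3 × 3 = 18
  Lens binding: 5 × 2 × 2 = 20
  Shaft leakage: 4 × 5 × 3 = 60
RPN > 19: Coating degraded (36), Lens binding (20), Shaft leakage (60).
Sum: 36 + 20 + 60 = 116.

116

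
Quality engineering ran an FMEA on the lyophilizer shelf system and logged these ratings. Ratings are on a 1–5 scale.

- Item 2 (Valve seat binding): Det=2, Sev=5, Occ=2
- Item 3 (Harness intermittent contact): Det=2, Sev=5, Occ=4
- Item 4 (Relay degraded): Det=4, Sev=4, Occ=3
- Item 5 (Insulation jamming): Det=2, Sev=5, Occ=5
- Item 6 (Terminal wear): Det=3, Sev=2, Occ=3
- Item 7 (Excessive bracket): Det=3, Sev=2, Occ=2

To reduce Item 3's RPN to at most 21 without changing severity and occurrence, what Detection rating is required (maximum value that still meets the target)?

1

Item 3: S=5, O=4, D=2 → current RPN = 40.
Fixed product = 20. Need 20 × D ≤ 21, so D ≤ 21/20 = 1.05.
Maximum integer Detection rating = 1 (gives RPN 20; D=2 would give 40 > 21).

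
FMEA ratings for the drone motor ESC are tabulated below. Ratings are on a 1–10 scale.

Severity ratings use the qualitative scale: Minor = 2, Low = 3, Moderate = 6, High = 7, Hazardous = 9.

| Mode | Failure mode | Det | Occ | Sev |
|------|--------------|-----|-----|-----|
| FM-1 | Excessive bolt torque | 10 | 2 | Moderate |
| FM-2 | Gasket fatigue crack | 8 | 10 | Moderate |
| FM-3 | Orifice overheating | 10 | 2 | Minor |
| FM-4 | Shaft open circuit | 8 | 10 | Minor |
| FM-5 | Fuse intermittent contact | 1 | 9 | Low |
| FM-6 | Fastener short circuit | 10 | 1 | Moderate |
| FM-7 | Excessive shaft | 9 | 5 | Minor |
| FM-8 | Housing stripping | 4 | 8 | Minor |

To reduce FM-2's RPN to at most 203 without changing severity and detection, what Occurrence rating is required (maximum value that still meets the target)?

4

FM-2: S=6, O=10, D=8 → current RPN = 480.
Fixed product = 48. Need 48 × O ≤ 203, so O ≤ 203/48 = 4.23.
Maximum integer Occurrence rating = 4 (gives RPN 192; O=5 would give 240 > 203).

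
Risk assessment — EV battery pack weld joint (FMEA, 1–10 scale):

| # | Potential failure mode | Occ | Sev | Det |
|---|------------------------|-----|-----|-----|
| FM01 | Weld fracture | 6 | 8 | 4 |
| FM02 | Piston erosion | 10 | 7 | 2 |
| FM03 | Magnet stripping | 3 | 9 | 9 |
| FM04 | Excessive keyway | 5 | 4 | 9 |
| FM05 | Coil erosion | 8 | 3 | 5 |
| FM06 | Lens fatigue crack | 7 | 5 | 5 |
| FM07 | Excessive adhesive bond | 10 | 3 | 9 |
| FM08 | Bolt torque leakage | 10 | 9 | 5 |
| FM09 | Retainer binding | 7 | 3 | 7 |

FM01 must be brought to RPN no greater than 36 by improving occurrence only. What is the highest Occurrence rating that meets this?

FM01: S=8, O=6, D=4 → current RPN = 192.
Fixed product = 32. Need 32 × O ≤ 36, so O ≤ 36/32 = 1.12.
Maximum integer Occurrence rating = 1 (gives RPN 32; O=2 would give 64 > 36).

1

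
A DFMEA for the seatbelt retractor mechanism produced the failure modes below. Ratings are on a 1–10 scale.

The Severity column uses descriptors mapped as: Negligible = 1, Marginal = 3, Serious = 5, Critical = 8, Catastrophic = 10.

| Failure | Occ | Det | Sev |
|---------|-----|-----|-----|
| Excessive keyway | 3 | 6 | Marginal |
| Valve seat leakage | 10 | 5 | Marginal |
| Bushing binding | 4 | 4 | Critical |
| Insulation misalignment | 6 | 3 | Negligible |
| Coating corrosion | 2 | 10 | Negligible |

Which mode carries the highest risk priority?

RPN = Severity × Occurrence × Detection:
  Excessive keyway: 3 × 3 × 6 = 54
  Valve seat leakage: 3 × 10 × 5 = 150
  Bushing binding: 8 × 4 × 4 = 128
  Insulation misalignment: 1 × 6 × 3 = 18
  Coating corrosion: 1 × 2 × 10 = 20
Highest RPN is 150 → Valve seat leakage.

Valve seat leakage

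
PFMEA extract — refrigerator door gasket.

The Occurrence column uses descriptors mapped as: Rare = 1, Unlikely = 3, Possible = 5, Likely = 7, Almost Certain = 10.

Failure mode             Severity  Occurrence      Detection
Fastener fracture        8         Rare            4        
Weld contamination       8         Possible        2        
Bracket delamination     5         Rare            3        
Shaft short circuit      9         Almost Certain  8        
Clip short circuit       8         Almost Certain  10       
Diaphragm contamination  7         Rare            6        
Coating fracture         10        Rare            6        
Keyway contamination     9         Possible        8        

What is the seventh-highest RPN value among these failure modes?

32

RPN = Severity × Occurrence × Detection:
  Fastener fracture: 8 × 1 × 4 = 32
  Weld contamination: 8 × 5 × 2 = 80
  Bracket delamination: 5 × 1 × 3 = 15
  Shaft short circuit: 9 × 10 × 8 = 720
  Clip short circuit: 8 × 10 × 10 = 800
  Diaphragm contamination: 7 × 1 × 6 = 42
  Coating fracture: 10 × 1 × 6 = 60
  Keyway contamination: 9 × 5 × 8 = 360
Sorted descending: 800, 720, 360, 80, 60, 42, 32, 15.
The seventh-highest RPN is 32 (Fastener fracture).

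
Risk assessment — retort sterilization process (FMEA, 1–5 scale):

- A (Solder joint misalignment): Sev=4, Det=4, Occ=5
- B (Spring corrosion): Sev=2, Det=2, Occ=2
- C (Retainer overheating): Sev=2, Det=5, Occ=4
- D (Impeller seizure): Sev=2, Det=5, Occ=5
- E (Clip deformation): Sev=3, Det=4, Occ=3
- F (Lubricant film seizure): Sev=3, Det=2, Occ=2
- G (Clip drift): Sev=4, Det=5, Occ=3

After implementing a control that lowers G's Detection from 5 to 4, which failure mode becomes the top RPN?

A

RPN = Severity × Occurrence × Detection:
  A: 4 × 5 × 4 = 80
  B: 2 × 2 × 2 = 8
  C: 2 × 4 × 5 = 40
  D: 2 × 5 × 5 = 50
  E: 3 × 3 × 4 = 36
  F: 3 × 2 × 2 = 12
  G: 4 × 3 × 5 = 60
After action: G → 4 × 3 × 4 = 48.
Revised RPNs: A=80, D=50, G=48, C=40, E=36, F=12, B=8.
Highest is now A (80).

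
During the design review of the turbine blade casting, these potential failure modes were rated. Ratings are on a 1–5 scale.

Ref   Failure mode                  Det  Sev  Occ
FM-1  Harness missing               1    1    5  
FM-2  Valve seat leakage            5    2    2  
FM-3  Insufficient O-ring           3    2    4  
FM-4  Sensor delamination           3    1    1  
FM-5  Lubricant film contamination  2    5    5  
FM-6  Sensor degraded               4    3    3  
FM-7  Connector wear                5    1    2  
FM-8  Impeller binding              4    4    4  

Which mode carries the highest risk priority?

FM-8

RPN = Severity × Occurrence × Detection:
  FM-1: 1 × 5 × 1 = 5
  FM-2: 2 × 2 × 5 = 20
  FM-3: 2 × 4 × 3 = 24
  FM-4: 1 × 1 × 3 = 3
  FM-5: 5 × 5 × 2 = 50
  FM-6: 3 × 3 × 4 = 36
  FM-7: 1 × 2 × 5 = 10
  FM-8: 4 × 4 × 4 = 64
Highest RPN is 64 → FM-8.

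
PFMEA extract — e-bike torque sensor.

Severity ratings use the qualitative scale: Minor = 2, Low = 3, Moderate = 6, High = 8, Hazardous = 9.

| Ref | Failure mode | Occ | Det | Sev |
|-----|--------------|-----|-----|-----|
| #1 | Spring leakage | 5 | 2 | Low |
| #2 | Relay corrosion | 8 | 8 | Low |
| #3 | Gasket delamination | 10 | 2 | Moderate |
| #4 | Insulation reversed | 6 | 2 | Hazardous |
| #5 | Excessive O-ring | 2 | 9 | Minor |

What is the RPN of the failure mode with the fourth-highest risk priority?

36

RPN = Severity × Occurrence × Detection:
  #1: 3 × 5 × 2 = 30
  #2: 3 × 8 × 8 = 192
  #3: 6 × 10 × 2 = 120
  #4: 9 × 6 × 2 = 108
  #5: 2 × 2 × 9 = 36
Sorted descending: 192, 120, 108, 36, 30.
The fourth-highest RPN is 36 (#5).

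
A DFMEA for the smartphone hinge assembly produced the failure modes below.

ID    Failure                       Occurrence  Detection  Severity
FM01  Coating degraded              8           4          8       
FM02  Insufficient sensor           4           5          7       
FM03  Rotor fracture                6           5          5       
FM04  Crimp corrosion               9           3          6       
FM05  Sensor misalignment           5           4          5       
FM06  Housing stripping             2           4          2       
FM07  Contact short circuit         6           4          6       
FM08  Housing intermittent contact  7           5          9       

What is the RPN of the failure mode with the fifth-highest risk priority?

144

RPN = Severity × Occurrence × Detection:
  FM01: 8 × 8 × 4 = 256
  FM02: 7 × 4 × 5 = 140
  FM03: 5 × 6 × 5 = 150
  FM04: 6 × 9 × 3 = 162
  FM05: 5 × 5 × 4 = 100
  FM06: 2 × 2 × 4 = 16
  FM07: 6 × 6 × 4 = 144
  FM08: 9 × 7 × 5 = 315
Sorted descending: 315, 256, 162, 150, 144, 140, 100, 16.
The fifth-highest RPN is 144 (FM07).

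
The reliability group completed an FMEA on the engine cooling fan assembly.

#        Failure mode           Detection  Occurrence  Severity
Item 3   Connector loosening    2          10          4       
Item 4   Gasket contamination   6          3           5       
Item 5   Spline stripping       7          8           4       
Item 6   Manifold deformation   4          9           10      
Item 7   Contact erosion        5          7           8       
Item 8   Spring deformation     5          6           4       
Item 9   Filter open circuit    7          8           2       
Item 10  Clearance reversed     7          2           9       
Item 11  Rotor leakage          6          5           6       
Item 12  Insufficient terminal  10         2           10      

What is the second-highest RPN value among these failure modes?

RPN = Severity × Occurrence × Detection:
  Item 3: 4 × 10 × 2 = 80
  Item 4: 5 × 3 × 6 = 90
  Item 5: 4 × 8 × 7 = 224
  Item 6: 10 × 9 × 4 = 360
  Item 7: 8 × 7 × 5 = 280
  Item 8: 4 × 6 × 5 = 120
  Item 9: 2 × 8 × 7 = 112
  Item 10: 9 × 2 × 7 = 126
  Item 11: 6 × 5 × 6 = 180
  Item 12: 10 × 2 × 10 = 200
Sorted descending: 360, 280, 224, 200, 180, 126, 120, 112, 90, 80.
The second-highest RPN is 280 (Item 7).

280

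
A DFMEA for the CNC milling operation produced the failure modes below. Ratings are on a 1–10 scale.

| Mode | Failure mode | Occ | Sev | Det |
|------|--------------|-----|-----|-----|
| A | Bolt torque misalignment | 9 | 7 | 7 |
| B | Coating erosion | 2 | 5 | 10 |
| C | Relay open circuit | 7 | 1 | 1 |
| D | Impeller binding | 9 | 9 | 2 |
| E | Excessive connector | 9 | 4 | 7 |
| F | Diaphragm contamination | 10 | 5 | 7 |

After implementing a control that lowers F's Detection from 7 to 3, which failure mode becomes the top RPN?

RPN = Severity × Occurrence × Detection:
  A: 7 × 9 × 7 = 441
  B: 5 × 2 × 10 = 100
  C: 1 × 7 × 1 = 7
  D: 9 × 9 × 2 = 162
  E: 4 × 9 × 7 = 252
  F: 5 × 10 × 7 = 350
After action: F → 5 × 10 × 3 = 150.
Revised RPNs: A=441, E=252, D=162, F=150, B=100, C=7.
Highest is now A (441).

A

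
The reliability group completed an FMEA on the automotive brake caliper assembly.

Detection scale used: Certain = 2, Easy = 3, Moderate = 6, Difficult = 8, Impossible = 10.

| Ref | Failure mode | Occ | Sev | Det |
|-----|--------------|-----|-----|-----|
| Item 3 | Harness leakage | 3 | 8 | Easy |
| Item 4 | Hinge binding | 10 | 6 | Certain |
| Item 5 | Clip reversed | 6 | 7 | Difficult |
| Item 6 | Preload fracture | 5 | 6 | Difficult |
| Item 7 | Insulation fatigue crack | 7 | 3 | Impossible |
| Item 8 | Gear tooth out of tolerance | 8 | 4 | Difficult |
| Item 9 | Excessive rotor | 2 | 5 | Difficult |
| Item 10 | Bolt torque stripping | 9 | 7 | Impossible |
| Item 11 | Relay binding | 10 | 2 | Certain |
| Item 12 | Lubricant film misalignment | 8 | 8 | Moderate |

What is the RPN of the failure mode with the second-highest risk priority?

RPN = Severity × Occurrence × Detection:
  Item 3: 8 × 3 × 3 = 72
  Item 4: 6 × 10 × 2 = 120
  Item 5: 7 × 6 × 8 = 336
  Item 6: 6 × 5 × 8 = 240
  Item 7: 3 × 7 × 10 = 210
  Item 8: 4 × 8 × 8 = 256
  Item 9: 5 × 2 × 8 = 80
  Item 10: 7 × 9 × 10 = 630
  Item 11: 2 × 10 × 2 = 40
  Item 12: 8 × 8 × 6 = 384
Sorted descending: 630, 384, 336, 256, 240, 210, 120, 80, 72, 40.
The second-highest RPN is 384 (Item 12).

384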